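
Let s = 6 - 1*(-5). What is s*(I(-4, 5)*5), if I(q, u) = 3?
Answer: 165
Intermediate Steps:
s = 11 (s = 6 + 5 = 11)
s*(I(-4, 5)*5) = 11*(3*5) = 11*15 = 165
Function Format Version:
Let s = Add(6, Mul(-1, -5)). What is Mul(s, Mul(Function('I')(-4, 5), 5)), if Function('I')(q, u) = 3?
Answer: 165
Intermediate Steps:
s = 11 (s = Add(6, 5) = 11)
Mul(s, Mul(Function('I')(-4, 5), 5)) = Mul(11, Mul(3, 5)) = Mul(11, 15) = 165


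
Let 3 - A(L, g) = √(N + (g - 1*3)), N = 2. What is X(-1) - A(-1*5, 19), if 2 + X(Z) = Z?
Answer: -6 + 3*√2 ≈ -1.7574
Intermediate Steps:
X(Z) = -2 + Z
A(L, g) = 3 - √(-1 + g) (A(L, g) = 3 - √(2 + (g - 1*3)) = 3 - √(2 + (g - 3)) = 3 - √(2 + (-3 + g)) = 3 - √(-1 + g))
X(-1) - A(-1*5, 19) = (-2 - 1) - (3 - √(-1 + 19)) = -3 - (3 - √18) = -3 - (3 - 3*√2) = -3 + (-3 + 3*√2) = -6 + 3*√2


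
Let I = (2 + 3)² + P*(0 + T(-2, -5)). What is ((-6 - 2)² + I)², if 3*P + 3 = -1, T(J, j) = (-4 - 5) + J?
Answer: 96721/9 ≈ 10747.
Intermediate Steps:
T(J, j) = -9 + J
P = -4/3 (P = -1 + (⅓)*(-1) = -1 - ⅓ = -4/3 ≈ -1.3333)
I = 119/3 (I = (2 + 3)² - 4*(0 + (-9 - 2))/3 = 5² - 4*(0 - 11)/3 = 25 - 4/3*(-11) = 25 + 44/3 = 119/3 ≈ 39.667)
((-6 - 2)² + I)² = ((-6 - 2)² + 119/3)² = ((-8)² + 119/3)² = (64 + 119/3)² = (311/3)² = 96721/9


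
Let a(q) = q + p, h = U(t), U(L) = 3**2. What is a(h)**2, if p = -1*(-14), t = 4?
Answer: 529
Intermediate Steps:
p = 14
U(L) = 9
h = 9
a(q) = 14 + q (a(q) = q + 14 = 14 + q)
a(h)**2 = (14 + 9)**2 = 23**2 = 529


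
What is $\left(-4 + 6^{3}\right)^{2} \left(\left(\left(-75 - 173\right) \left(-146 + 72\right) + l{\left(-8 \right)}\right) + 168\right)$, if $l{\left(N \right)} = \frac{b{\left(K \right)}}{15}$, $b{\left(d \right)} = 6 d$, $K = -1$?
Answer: $\frac{4161724512}{5} \approx 8.3235 \cdot 10^{8}$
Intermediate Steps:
$l{\left(N \right)} = - \frac{2}{5}$ ($l{\left(N \right)} = \frac{6 \left(-1\right)}{15} = \left(-6\right) \frac{1}{15} = - \frac{2}{5}$)
$\left(-4 + 6^{3}\right)^{2} \left(\left(\left(-75 - 173\right) \left(-146 + 72\right) + l{\left(-8 \right)}\right) + 168\right) = \left(-4 + 6^{3}\right)^{2} \left(\left(\left(-75 - 173\right) \left(-146 + 72\right) - \frac{2}{5}\right) + 168\right) = \left(-4 + 216\right)^{2} \left(\left(\left(-248\right) \left(-74\right) - \frac{2}{5}\right) + 168\right) = 212^{2} \left(\left(18352 - \frac{2}{5}\right) + 168\right) = 44944 \left(\frac{91758}{5} + 168\right) = 44944 \cdot \frac{92598}{5} = \frac{4161724512}{5}$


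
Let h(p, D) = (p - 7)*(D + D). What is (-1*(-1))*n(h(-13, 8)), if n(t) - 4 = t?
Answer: -316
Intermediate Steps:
h(p, D) = 2*D*(-7 + p) (h(p, D) = (-7 + p)*(2*D) = 2*D*(-7 + p))
n(t) = 4 + t
(-1*(-1))*n(h(-13, 8)) = (-1*(-1))*(4 + 2*8*(-7 - 13)) = 1*(4 + 2*8*(-20)) = 1*(4 - 320) = 1*(-316) = -316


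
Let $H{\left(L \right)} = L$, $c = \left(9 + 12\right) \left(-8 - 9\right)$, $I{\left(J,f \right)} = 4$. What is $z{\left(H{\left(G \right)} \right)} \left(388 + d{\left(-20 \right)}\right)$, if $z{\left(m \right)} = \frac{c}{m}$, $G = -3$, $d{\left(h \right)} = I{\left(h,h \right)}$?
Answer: $46648$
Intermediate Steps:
$d{\left(h \right)} = 4$
$c = -357$ ($c = 21 \left(-17\right) = -357$)
$z{\left(m \right)} = - \frac{357}{m}$
$z{\left(H{\left(G \right)} \right)} \left(388 + d{\left(-20 \right)}\right) = - \frac{357}{-3} \left(388 + 4\right) = \left(-357\right) \left(- \frac{1}{3}\right) 392 = 119 \cdot 392 = 46648$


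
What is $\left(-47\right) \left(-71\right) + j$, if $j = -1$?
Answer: $3336$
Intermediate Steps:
$\left(-47\right) \left(-71\right) + j = \left(-47\right) \left(-71\right) - 1 = 3337 - 1 = 3336$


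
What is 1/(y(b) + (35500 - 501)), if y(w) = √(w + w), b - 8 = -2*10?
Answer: 34999/1224930025 - 2*I*√6/1224930025 ≈ 2.8572e-5 - 3.9994e-9*I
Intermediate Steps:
b = -12 (b = 8 - 2*10 = 8 - 20 = -12)
y(w) = √2*√w (y(w) = √(2*w) = √2*√w)
1/(y(b) + (35500 - 501)) = 1/(√2*√(-12) + (35500 - 501)) = 1/(√2*(2*I*√3) + 34999) = 1/(2*I*√6 + 34999) = 1/(34999 + 2*I*√6)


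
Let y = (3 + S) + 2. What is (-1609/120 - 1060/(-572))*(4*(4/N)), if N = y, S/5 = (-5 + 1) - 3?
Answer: 198287/32175 ≈ 6.1628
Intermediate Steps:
S = -35 (S = 5*((-5 + 1) - 3) = 5*(-4 - 3) = 5*(-7) = -35)
y = -30 (y = (3 - 35) + 2 = -32 + 2 = -30)
N = -30
(-1609/120 - 1060/(-572))*(4*(4/N)) = (-1609/120 - 1060/(-572))*(4*(4/(-30))) = (-1609*1/120 - 1060*(-1/572))*(4*(4*(-1/30))) = (-1609/120 + 265/143)*(4*(-2/15)) = -198287/17160*(-8/15) = 198287/32175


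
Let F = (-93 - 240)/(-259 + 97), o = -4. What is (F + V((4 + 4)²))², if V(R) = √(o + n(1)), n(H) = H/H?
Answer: 397/324 + 37*I*√3/9 ≈ 1.2253 + 7.1207*I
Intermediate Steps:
n(H) = 1
V(R) = I*√3 (V(R) = √(-4 + 1) = √(-3) = I*√3)
F = 37/18 (F = -333/(-162) = -333*(-1/162) = 37/18 ≈ 2.0556)
(F + V((4 + 4)²))² = (37/18 + I*√3)²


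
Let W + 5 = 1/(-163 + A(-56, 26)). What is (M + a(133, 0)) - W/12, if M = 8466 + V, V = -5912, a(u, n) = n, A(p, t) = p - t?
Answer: 3754993/1470 ≈ 2554.4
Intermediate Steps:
W = -1226/245 (W = -5 + 1/(-163 + (-56 - 1*26)) = -5 + 1/(-163 + (-56 - 26)) = -5 + 1/(-163 - 82) = -5 + 1/(-245) = -5 - 1/245 = -1226/245 ≈ -5.0041)
M = 2554 (M = 8466 - 5912 = 2554)
(M + a(133, 0)) - W/12 = (2554 + 0) - (-1226)/(12*245) = 2554 - (-1226)/(12*245) = 2554 - 1*(-613/1470) = 2554 + 613/1470 = 3754993/1470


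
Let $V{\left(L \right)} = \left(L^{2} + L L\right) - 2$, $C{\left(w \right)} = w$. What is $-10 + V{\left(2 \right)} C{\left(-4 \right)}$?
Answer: $-34$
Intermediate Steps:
$V{\left(L \right)} = -2 + 2 L^{2}$ ($V{\left(L \right)} = \left(L^{2} + L^{2}\right) - 2 = 2 L^{2} - 2 = -2 + 2 L^{2}$)
$-10 + V{\left(2 \right)} C{\left(-4 \right)} = -10 + \left(-2 + 2 \cdot 2^{2}\right) \left(-4\right) = -10 + \left(-2 + 2 \cdot 4\right) \left(-4\right) = -10 + \left(-2 + 8\right) \left(-4\right) = -10 + 6 \left(-4\right) = -10 - 24 = -34$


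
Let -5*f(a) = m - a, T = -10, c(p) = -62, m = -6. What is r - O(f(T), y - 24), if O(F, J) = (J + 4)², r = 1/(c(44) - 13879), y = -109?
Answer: -231992182/13941 ≈ -16641.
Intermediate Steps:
r = -1/13941 (r = 1/(-62 - 13879) = 1/(-13941) = -1/13941 ≈ -7.1731e-5)
f(a) = 6/5 + a/5 (f(a) = -(-6 - a)/5 = 6/5 + a/5)
O(F, J) = (4 + J)²
r - O(f(T), y - 24) = -1/13941 - (4 + (-109 - 24))² = -1/13941 - (4 - 133)² = -1/13941 - 1*(-129)² = -1/13941 - 1*16641 = -1/13941 - 16641 = -231992182/13941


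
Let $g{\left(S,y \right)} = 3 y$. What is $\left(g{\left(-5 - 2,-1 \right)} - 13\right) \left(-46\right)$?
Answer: $736$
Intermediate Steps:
$\left(g{\left(-5 - 2,-1 \right)} - 13\right) \left(-46\right) = \left(3 \left(-1\right) - 13\right) \left(-46\right) = \left(-3 - 13\right) \left(-46\right) = \left(-16\right) \left(-46\right) = 736$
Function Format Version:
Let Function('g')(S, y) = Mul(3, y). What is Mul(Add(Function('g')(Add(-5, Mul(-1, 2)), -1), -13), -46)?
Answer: 736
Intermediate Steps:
Mul(Add(Function('g')(Add(-5, Mul(-1, 2)), -1), -13), -46) = Mul(Add(Mul(3, -1), -13), -46) = Mul(Add(-3, -13), -46) = Mul(-16, -46) = 736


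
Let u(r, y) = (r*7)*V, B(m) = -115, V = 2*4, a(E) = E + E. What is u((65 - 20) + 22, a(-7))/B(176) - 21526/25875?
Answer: -865726/25875 ≈ -33.458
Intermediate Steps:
a(E) = 2*E
V = 8
u(r, y) = 56*r (u(r, y) = (r*7)*8 = (7*r)*8 = 56*r)
u((65 - 20) + 22, a(-7))/B(176) - 21526/25875 = (56*((65 - 20) + 22))/(-115) - 21526/25875 = (56*(45 + 22))*(-1/115) - 21526*1/25875 = (56*67)*(-1/115) - 21526/25875 = 3752*(-1/115) - 21526/25875 = -3752/115 - 21526/25875 = -865726/25875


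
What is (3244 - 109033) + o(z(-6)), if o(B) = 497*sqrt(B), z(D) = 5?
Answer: -105789 + 497*sqrt(5) ≈ -1.0468e+5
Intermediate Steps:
(3244 - 109033) + o(z(-6)) = (3244 - 109033) + 497*sqrt(5) = -105789 + 497*sqrt(5)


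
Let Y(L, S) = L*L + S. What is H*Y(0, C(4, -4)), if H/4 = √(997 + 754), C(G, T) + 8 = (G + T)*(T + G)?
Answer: -32*√1751 ≈ -1339.0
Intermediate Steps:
C(G, T) = -8 + (G + T)² (C(G, T) = -8 + (G + T)*(T + G) = -8 + (G + T)*(G + T) = -8 + (G + T)²)
Y(L, S) = S + L² (Y(L, S) = L² + S = S + L²)
H = 4*√1751 (H = 4*√(997 + 754) = 4*√1751 ≈ 167.38)
H*Y(0, C(4, -4)) = (4*√1751)*((-8 + (4 - 4)²) + 0²) = (4*√1751)*((-8 + 0²) + 0) = (4*√1751)*((-8 + 0) + 0) = (4*√1751)*(-8 + 0) = (4*√1751)*(-8) = -32*√1751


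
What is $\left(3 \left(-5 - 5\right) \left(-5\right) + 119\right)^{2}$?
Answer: $72361$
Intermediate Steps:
$\left(3 \left(-5 - 5\right) \left(-5\right) + 119\right)^{2} = \left(3 \left(-10\right) \left(-5\right) + 119\right)^{2} = \left(\left(-30\right) \left(-5\right) + 119\right)^{2} = \left(150 + 119\right)^{2} = 269^{2} = 72361$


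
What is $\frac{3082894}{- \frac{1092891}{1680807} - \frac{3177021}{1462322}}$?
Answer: $- \frac{2525795584546724492}{2312705896283} \approx -1.0921 \cdot 10^{6}$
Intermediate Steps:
$\frac{3082894}{- \frac{1092891}{1680807} - \frac{3177021}{1462322}} = \frac{3082894}{\left(-1092891\right) \frac{1}{1680807} - \frac{3177021}{1462322}} = \frac{3082894}{- \frac{364297}{560269} - \frac{3177021}{1462322}} = \frac{3082894}{- \frac{2312705896283}{819293684618}} = 3082894 \left(- \frac{819293684618}{2312705896283}\right) = - \frac{2525795584546724492}{2312705896283}$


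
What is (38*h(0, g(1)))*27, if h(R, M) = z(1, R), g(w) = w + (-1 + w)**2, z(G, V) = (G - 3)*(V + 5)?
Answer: -10260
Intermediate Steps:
z(G, V) = (-3 + G)*(5 + V)
h(R, M) = -10 - 2*R (h(R, M) = -15 - 3*R + 5*1 + 1*R = -15 - 3*R + 5 + R = -10 - 2*R)
(38*h(0, g(1)))*27 = (38*(-10 - 2*0))*27 = (38*(-10 + 0))*27 = (38*(-10))*27 = -380*27 = -10260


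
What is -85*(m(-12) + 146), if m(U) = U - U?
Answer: -12410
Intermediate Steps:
m(U) = 0
-85*(m(-12) + 146) = -85*(0 + 146) = -85*146 = -12410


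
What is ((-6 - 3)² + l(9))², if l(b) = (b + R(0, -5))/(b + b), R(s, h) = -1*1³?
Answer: 537289/81 ≈ 6633.2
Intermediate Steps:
R(s, h) = -1 (R(s, h) = -1*1 = -1)
l(b) = (-1 + b)/(2*b) (l(b) = (b - 1)/(b + b) = (-1 + b)/((2*b)) = (-1 + b)*(1/(2*b)) = (-1 + b)/(2*b))
((-6 - 3)² + l(9))² = ((-6 - 3)² + (½)*(-1 + 9)/9)² = ((-9)² + (½)*(⅑)*8)² = (81 + 4/9)² = (733/9)² = 537289/81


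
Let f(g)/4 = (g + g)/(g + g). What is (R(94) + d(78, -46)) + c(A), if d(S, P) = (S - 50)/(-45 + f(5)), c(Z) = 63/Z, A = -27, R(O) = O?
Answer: 11191/123 ≈ 90.984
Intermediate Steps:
f(g) = 4 (f(g) = 4*((g + g)/(g + g)) = 4*((2*g)/((2*g))) = 4*((2*g)*(1/(2*g))) = 4*1 = 4)
d(S, P) = 50/41 - S/41 (d(S, P) = (S - 50)/(-45 + 4) = (-50 + S)/(-41) = (-50 + S)*(-1/41) = 50/41 - S/41)
(R(94) + d(78, -46)) + c(A) = (94 + (50/41 - 1/41*78)) + 63/(-27) = (94 + (50/41 - 78/41)) + 63*(-1/27) = (94 - 28/41) - 7/3 = 3826/41 - 7/3 = 11191/123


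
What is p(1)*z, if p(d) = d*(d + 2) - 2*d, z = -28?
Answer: -28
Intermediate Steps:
p(d) = -2*d + d*(2 + d) (p(d) = d*(2 + d) - 2*d = -2*d + d*(2 + d))
p(1)*z = 1**2*(-28) = 1*(-28) = -28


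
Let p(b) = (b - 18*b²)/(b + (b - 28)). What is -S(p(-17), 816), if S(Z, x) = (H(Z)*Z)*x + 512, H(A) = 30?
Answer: -63896432/31 ≈ -2.0612e+6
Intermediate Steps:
p(b) = (b - 18*b²)/(-28 + 2*b) (p(b) = (b - 18*b²)/(b + (-28 + b)) = (b - 18*b²)/(-28 + 2*b))
S(Z, x) = 512 + 30*Z*x (S(Z, x) = (30*Z)*x + 512 = 30*Z*x + 512 = 512 + 30*Z*x)
-S(p(-17), 816) = -(512 + 30*((½)*(-17)*(1 - 18*(-17))/(-14 - 17))*816) = -(512 + 30*((½)*(-17)*(1 + 306)/(-31))*816) = -(512 + 30*((½)*(-17)*(-1/31)*307)*816) = -(512 + 30*(5219/62)*816) = -(512 + 63880560/31) = -1*63896432/31 = -63896432/31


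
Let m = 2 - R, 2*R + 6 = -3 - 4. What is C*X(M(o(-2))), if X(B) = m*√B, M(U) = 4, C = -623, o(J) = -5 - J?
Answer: -10591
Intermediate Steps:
R = -13/2 (R = -3 + (-3 - 4)/2 = -3 + (½)*(-7) = -3 - 7/2 = -13/2 ≈ -6.5000)
m = 17/2 (m = 2 - 1*(-13/2) = 2 + 13/2 = 17/2 ≈ 8.5000)
X(B) = 17*√B/2
C*X(M(o(-2))) = -10591*√4/2 = -10591*2/2 = -623*17 = -10591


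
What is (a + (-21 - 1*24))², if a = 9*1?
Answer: 1296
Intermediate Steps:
a = 9
(a + (-21 - 1*24))² = (9 + (-21 - 1*24))² = (9 + (-21 - 24))² = (9 - 45)² = (-36)² = 1296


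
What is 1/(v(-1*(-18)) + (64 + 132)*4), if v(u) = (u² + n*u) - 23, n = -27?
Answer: 1/599 ≈ 0.0016694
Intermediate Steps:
v(u) = -23 + u² - 27*u (v(u) = (u² - 27*u) - 23 = -23 + u² - 27*u)
1/(v(-1*(-18)) + (64 + 132)*4) = 1/((-23 + (-1*(-18))² - (-27)*(-18)) + (64 + 132)*4) = 1/((-23 + 18² - 27*18) + 196*4) = 1/((-23 + 324 - 486) + 784) = 1/(-185 + 784) = 1/599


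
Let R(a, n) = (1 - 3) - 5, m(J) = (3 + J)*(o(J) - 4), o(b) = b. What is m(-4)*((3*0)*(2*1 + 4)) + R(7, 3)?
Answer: -7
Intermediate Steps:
m(J) = (-4 + J)*(3 + J) (m(J) = (3 + J)*(J - 4) = (3 + J)*(-4 + J) = (-4 + J)*(3 + J))
R(a, n) = -7 (R(a, n) = -2 - 5 = -7)
m(-4)*((3*0)*(2*1 + 4)) + R(7, 3) = (-12 + (-4)² - 1*(-4))*((3*0)*(2*1 + 4)) - 7 = (-12 + 16 + 4)*(0*(2 + 4)) - 7 = 8*(0*6) - 7 = 8*0 - 7 = 0 - 7 = -7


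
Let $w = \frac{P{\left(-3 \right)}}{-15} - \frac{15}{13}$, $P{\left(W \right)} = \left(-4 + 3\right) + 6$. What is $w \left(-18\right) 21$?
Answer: $\frac{7308}{13} \approx 562.15$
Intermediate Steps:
$P{\left(W \right)} = 5$ ($P{\left(W \right)} = -1 + 6 = 5$)
$w = - \frac{58}{39}$ ($w = \frac{5}{-15} - \frac{15}{13} = 5 \left(- \frac{1}{15}\right) - \frac{15}{13} = - \frac{1}{3} - \frac{15}{13} = - \frac{58}{39} \approx -1.4872$)
$w \left(-18\right) 21 = \left(- \frac{58}{39}\right) \left(-18\right) 21 = \frac{348}{13} \cdot 21 = \frac{7308}{13}$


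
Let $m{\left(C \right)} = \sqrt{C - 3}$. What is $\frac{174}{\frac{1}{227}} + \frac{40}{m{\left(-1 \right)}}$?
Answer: $39498 - 20 i \approx 39498.0 - 20.0 i$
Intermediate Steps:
$m{\left(C \right)} = \sqrt{-3 + C}$
$\frac{174}{\frac{1}{227}} + \frac{40}{m{\left(-1 \right)}} = \frac{174}{\frac{1}{227}} + \frac{40}{\sqrt{-3 - 1}} = 174 \frac{1}{\frac{1}{227}} + \frac{40}{\sqrt{-4}} = 174 \cdot 227 + \frac{40}{2 i} = 39498 + 40 \left(- \frac{i}{2}\right) = 39498 - 20 i$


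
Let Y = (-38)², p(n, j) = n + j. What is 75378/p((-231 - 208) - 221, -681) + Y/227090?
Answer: -2852608936/50754615 ≈ -56.204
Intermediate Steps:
p(n, j) = j + n
Y = 1444
75378/p((-231 - 208) - 221, -681) + Y/227090 = 75378/(-681 + ((-231 - 208) - 221)) + 1444/227090 = 75378/(-681 + (-439 - 221)) + 1444*(1/227090) = 75378/(-681 - 660) + 722/113545 = 75378/(-1341) + 722/113545 = 75378*(-1/1341) + 722/113545 = -25126/447 + 722/113545 = -2852608936/50754615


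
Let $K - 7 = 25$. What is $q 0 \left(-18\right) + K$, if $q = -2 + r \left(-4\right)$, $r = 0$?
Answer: $32$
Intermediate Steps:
$q = -2$ ($q = -2 + 0 \left(-4\right) = -2 + 0 = -2$)
$K = 32$ ($K = 7 + 25 = 32$)
$q 0 \left(-18\right) + K = - 2 \cdot 0 \left(-18\right) + 32 = \left(-2\right) 0 + 32 = 0 + 32 = 32$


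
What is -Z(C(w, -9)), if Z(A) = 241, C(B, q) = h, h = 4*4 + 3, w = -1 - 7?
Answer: -241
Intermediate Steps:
w = -8
h = 19 (h = 16 + 3 = 19)
C(B, q) = 19
-Z(C(w, -9)) = -1*241 = -241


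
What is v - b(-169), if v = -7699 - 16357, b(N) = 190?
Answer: -24246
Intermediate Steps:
v = -24056
v - b(-169) = -24056 - 1*190 = -24056 - 190 = -24246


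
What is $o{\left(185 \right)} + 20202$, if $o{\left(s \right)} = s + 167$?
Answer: $20554$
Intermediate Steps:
$o{\left(s \right)} = 167 + s$
$o{\left(185 \right)} + 20202 = \left(167 + 185\right) + 20202 = 352 + 20202 = 20554$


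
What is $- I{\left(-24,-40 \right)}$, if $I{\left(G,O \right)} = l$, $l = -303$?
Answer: $303$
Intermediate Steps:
$I{\left(G,O \right)} = -303$
$- I{\left(-24,-40 \right)} = \left(-1\right) \left(-303\right) = 303$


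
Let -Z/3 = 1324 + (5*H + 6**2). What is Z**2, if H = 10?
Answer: 17892900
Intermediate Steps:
Z = -4230 (Z = -3*(1324 + (5*10 + 6**2)) = -3*(1324 + (50 + 36)) = -3*(1324 + 86) = -3*1410 = -4230)
Z**2 = (-4230)**2 = 17892900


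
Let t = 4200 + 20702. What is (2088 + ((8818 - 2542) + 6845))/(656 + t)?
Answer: 15209/25558 ≈ 0.59508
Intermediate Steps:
t = 24902
(2088 + ((8818 - 2542) + 6845))/(656 + t) = (2088 + ((8818 - 2542) + 6845))/(656 + 24902) = (2088 + (6276 + 6845))/25558 = (2088 + 13121)*(1/25558) = 15209*(1/25558) = 15209/25558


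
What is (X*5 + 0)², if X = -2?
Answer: 100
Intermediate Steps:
(X*5 + 0)² = (-2*5 + 0)² = (-10 + 0)² = (-10)² = 100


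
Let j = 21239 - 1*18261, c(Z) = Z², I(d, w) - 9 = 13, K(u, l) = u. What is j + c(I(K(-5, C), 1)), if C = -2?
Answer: 3462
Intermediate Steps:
I(d, w) = 22 (I(d, w) = 9 + 13 = 22)
j = 2978 (j = 21239 - 18261 = 2978)
j + c(I(K(-5, C), 1)) = 2978 + 22² = 2978 + 484 = 3462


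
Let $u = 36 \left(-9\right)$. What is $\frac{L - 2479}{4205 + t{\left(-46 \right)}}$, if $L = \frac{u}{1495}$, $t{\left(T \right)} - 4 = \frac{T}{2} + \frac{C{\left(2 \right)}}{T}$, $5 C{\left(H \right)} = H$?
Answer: $- \frac{3706429}{6258057} \approx -0.59227$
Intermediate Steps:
$C{\left(H \right)} = \frac{H}{5}$
$t{\left(T \right)} = 4 + \frac{T}{2} + \frac{2}{5 T}$ ($t{\left(T \right)} = 4 + \left(\frac{T}{2} + \frac{\frac{1}{5} \cdot 2}{T}\right) = 4 + \left(T \frac{1}{2} + \frac{2}{5 T}\right) = 4 + \left(\frac{T}{2} + \frac{2}{5 T}\right) = 4 + \frac{T}{2} + \frac{2}{5 T}$)
$u = -324$
$L = - \frac{324}{1495} \approx -0.21672$
$\frac{L - 2479}{4205 + t{\left(-46 \right)}} = \frac{- \frac{324}{1495} - 2479}{4205 + \left(4 + \frac{1}{2} \left(-46\right) + \frac{2}{5 \left(-46\right)}\right)} = - \frac{3706429}{1495 \left(4205 + \left(4 - 23 + \frac{2}{5} \left(- \frac{1}{46}\right)\right)\right)} = - \frac{3706429}{1495 \left(4205 - \frac{2186}{115}\right)} = - \frac{3706429}{1495 \cdot \frac{481389}{115}} = \left(- \frac{3706429}{1495}\right) \frac{115}{481389} = - \frac{3706429}{6258057}$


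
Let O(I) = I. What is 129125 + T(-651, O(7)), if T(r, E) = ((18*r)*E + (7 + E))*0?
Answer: 129125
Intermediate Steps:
T(r, E) = 0 (T(r, E) = (18*E*r + (7 + E))*0 = (7 + E + 18*E*r)*0 = 0)
129125 + T(-651, O(7)) = 129125 + 0 = 129125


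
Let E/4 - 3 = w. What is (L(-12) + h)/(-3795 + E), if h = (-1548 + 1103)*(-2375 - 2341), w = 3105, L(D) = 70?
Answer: 2098690/8637 ≈ 242.99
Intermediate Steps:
h = 2098620 (h = -445*(-4716) = 2098620)
E = 12432 (E = 12 + 4*3105 = 12 + 12420 = 12432)
(L(-12) + h)/(-3795 + E) = (70 + 2098620)/(-3795 + 12432) = 2098690/8637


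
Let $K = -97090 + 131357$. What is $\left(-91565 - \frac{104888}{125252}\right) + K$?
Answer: $- \frac{1794198496}{31313} \approx -57299.0$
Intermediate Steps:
$K = 34267$
$\left(-91565 - \frac{104888}{125252}\right) + K = \left(-91565 - \frac{104888}{125252}\right) + 34267 = \left(-91565 - \frac{26222}{31313}\right) + 34267 = - \frac{2867201067}{31313} + 34267 = - \frac{1794198496}{31313}$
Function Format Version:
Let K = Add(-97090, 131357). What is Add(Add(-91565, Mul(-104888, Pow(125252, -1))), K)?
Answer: Rational(-1794198496, 31313) ≈ -57299.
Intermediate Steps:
K = 34267
Add(Add(-91565, Mul(-104888, Pow(125252, -1))), K) = Add(Add(-91565, Mul(-104888, Pow(125252, -1))), 34267) = Add(Add(-91565, Mul(-104888, Rational(1, 125252))), 34267) = Add(Add(-91565, Rational(-26222, 31313)), 34267) = Add(Rational(-2867201067, 31313), 34267) = Rational(-1794198496, 31313)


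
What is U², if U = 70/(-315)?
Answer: 4/81 ≈ 0.049383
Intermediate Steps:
U = -2/9 (U = 70*(-1/315) = -2/9 ≈ -0.22222)
U² = (-2/9)² = 4/81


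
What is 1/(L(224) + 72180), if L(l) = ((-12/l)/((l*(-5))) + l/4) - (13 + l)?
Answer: 62720/4515777283 ≈ 1.3889e-5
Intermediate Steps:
L(l) = -13 - 3*l/4 + 12/(5*l²) (L(l) = ((-12/l)/((-5*l)) + l*(¼)) + (-13 - l) = ((-12/l)*(-1/(5*l)) + l/4) + (-13 - l) = (12/(5*l²) + l/4) + (-13 - l) = (l/4 + 12/(5*l²)) + (-13 - l) = -13 - 3*l/4 + 12/(5*l²))
1/(L(224) + 72180) = 1/((-13 - ¾*224 + (12/5)/224²) + 72180) = 1/((-13 - 168 + (12/5)*(1/50176)) + 72180) = 1/((-13 - 168 + 3/62720) + 72180) = 1/(-11352317/62720 + 72180) = 1/(4515777283/62720) = 62720/4515777283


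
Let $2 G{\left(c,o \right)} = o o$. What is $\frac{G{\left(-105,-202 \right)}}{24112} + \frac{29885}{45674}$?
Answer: $\frac{413107017}{275322872} \approx 1.5004$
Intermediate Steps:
$G{\left(c,o \right)} = \frac{o^{2}}{2}$ ($G{\left(c,o \right)} = \frac{o o}{2} = \frac{o^{2}}{2}$)
$\frac{G{\left(-105,-202 \right)}}{24112} + \frac{29885}{45674} = \frac{\frac{1}{2} \left(-202\right)^{2}}{24112} + \frac{29885}{45674} = \frac{1}{2} \cdot 40804 \cdot \frac{1}{24112} + 29885 \cdot \frac{1}{45674} = 20402 \cdot \frac{1}{24112} + \frac{29885}{45674} = \frac{10201}{12056} + \frac{29885}{45674} = \frac{413107017}{275322872}$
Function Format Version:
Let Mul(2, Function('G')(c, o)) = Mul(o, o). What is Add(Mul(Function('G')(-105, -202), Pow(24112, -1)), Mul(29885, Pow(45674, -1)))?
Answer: Rational(413107017, 275322872) ≈ 1.5004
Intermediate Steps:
Function('G')(c, o) = Mul(Rational(1, 2), Pow(o, 2)) (Function('G')(c, o) = Mul(Rational(1, 2), Mul(o, o)) = Mul(Rational(1, 2), Pow(o, 2)))
Add(Mul(Function('G')(-105, -202), Pow(24112, -1)), Mul(29885, Pow(45674, -1))) = Add(Mul(Mul(Rational(1, 2), Pow(-202, 2)), Pow(24112, -1)), Mul(29885, Pow(45674, -1))) = Add(Mul(Mul(Rational(1, 2), 40804), Rational(1, 24112)), Mul(29885, Rational(1, 45674))) = Add(Mul(20402, Rational(1, 24112)), Rational(29885, 45674)) = Add(Rational(10201, 12056), Rational(29885, 45674)) = Rational(413107017, 275322872)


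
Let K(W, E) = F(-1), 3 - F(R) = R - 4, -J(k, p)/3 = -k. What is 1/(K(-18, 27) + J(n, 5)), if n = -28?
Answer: -1/76 ≈ -0.013158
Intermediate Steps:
J(k, p) = 3*k (J(k, p) = -(-3)*k = 3*k)
F(R) = 7 - R (F(R) = 3 - (R - 4) = 3 - (-4 + R) = 3 + (4 - R) = 7 - R)
K(W, E) = 8 (K(W, E) = 7 - 1*(-1) = 7 + 1 = 8)
1/(K(-18, 27) + J(n, 5)) = 1/(8 + 3*(-28)) = 1/(8 - 84) = 1/(-76) = -1/76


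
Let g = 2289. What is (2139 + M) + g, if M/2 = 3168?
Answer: 10764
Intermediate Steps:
M = 6336 (M = 2*3168 = 6336)
(2139 + M) + g = (2139 + 6336) + 2289 = 8475 + 2289 = 10764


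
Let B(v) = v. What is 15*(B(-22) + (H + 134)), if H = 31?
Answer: 2145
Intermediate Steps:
15*(B(-22) + (H + 134)) = 15*(-22 + (31 + 134)) = 15*(-22 + 165) = 15*143 = 2145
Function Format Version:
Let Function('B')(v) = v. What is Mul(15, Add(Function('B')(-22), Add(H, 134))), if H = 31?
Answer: 2145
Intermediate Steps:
Mul(15, Add(Function('B')(-22), Add(H, 134))) = Mul(15, Add(-22, Add(31, 134))) = Mul(15, Add(-22, 165)) = Mul(15, 143) = 2145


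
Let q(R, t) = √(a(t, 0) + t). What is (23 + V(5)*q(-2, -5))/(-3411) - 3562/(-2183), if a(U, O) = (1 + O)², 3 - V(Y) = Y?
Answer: 12099773/7446213 + 4*I/3411 ≈ 1.625 + 0.0011727*I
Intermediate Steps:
V(Y) = 3 - Y
q(R, t) = √(1 + t) (q(R, t) = √((1 + 0)² + t) = √(1² + t) = √(1 + t))
(23 + V(5)*q(-2, -5))/(-3411) - 3562/(-2183) = (23 + (3 - 1*5)*√(1 - 5))/(-3411) - 3562/(-2183) = (23 + (3 - 5)*√(-4))*(-1/3411) - 3562*(-1/2183) = (23 - 4*I)*(-1/3411) + 3562/2183 = (-23/3411 + 4*I/3411) + 3562/2183 = 12099773/7446213 + 4*I/3411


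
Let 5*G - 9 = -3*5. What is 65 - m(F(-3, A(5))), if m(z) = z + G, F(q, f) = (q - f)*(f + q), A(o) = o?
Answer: 411/5 ≈ 82.200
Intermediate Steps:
G = -6/5 (G = 9/5 + (-3*5)/5 = 9/5 + (⅕)*(-15) = 9/5 - 3 = -6/5 ≈ -1.2000)
F(q, f) = (f + q)*(q - f)
m(z) = -6/5 + z (m(z) = z - 6/5 = -6/5 + z)
65 - m(F(-3, A(5))) = 65 - (-6/5 + ((-3)² - 1*5²)) = 65 - (-6/5 + (9 - 1*25)) = 65 - (-6/5 + (9 - 25)) = 65 - (-6/5 - 16) = 65 - 1*(-86/5) = 65 + 86/5 = 411/5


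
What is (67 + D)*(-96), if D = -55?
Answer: -1152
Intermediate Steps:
(67 + D)*(-96) = (67 - 55)*(-96) = 12*(-96) = -1152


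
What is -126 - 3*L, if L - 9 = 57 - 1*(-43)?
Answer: -453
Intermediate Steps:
L = 109 (L = 9 + (57 - 1*(-43)) = 9 + (57 + 43) = 9 + 100 = 109)
-126 - 3*L = -126 - 3*109 = -126 - 327 = -453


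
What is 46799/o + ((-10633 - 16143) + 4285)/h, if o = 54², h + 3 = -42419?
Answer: 1025445467/61851276 ≈ 16.579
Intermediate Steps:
h = -42422 (h = -3 - 42419 = -42422)
o = 2916
46799/o + ((-10633 - 16143) + 4285)/h = 46799/2916 + ((-10633 - 16143) + 4285)/(-42422) = 46799*(1/2916) + (-26776 + 4285)*(-1/42422) = 46799/2916 - 22491*(-1/42422) = 46799/2916 + 22491/42422 = 1025445467/61851276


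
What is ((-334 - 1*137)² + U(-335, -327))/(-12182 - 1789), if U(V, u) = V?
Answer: -221506/13971 ≈ -15.855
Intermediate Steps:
((-334 - 1*137)² + U(-335, -327))/(-12182 - 1789) = ((-334 - 1*137)² - 335)/(-12182 - 1789) = ((-334 - 137)² - 335)/(-13971) = ((-471)² - 335)*(-1/13971) = (221841 - 335)*(-1/13971) = 221506*(-1/13971) = -221506/13971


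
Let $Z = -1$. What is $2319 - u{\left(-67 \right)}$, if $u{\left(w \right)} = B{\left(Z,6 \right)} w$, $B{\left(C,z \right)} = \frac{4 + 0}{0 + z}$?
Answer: $\frac{7091}{3} \approx 2363.7$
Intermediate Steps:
$B{\left(C,z \right)} = \frac{4}{z}$
$u{\left(w \right)} = \frac{2 w}{3}$ ($u{\left(w \right)} = \frac{4}{6} w = 4 \cdot \frac{1}{6} w = \frac{2 w}{3}$)
$2319 - u{\left(-67 \right)} = 2319 - \frac{2}{3} \left(-67\right) = 2319 - - \frac{134}{3} = 2319 + \frac{134}{3} = \frac{7091}{3}$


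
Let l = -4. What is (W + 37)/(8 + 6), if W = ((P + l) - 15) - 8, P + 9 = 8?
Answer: 9/14 ≈ 0.64286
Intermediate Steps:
P = -1 (P = -9 + 8 = -1)
W = -28 (W = ((-1 - 4) - 15) - 8 = (-5 - 15) - 8 = -20 - 8 = -28)
(W + 37)/(8 + 6) = (-28 + 37)/(8 + 6) = 9/14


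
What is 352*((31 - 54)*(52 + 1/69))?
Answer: -1263328/3 ≈ -4.2111e+5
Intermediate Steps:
352*((31 - 54)*(52 + 1/69)) = 352*(-23*(52 + 1/69)) = 352*(-23*3589/69) = 352*(-3589/3) = -1263328/3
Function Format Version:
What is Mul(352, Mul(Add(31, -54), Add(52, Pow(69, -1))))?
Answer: Rational(-1263328, 3) ≈ -4.2111e+5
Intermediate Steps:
Mul(352, Mul(Add(31, -54), Add(52, Pow(69, -1)))) = Mul(352, Mul(-23, Add(52, Rational(1, 69)))) = Mul(352, Mul(-23, Rational(3589, 69))) = Mul(352, Rational(-3589, 3)) = Rational(-1263328, 3)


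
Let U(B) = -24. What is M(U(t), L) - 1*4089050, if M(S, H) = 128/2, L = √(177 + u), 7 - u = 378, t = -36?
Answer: -4088986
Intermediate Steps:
u = -371 (u = 7 - 1*378 = 7 - 378 = -371)
L = I*√194 (L = √(177 - 371) = √(-194) = I*√194 ≈ 13.928*I)
M(S, H) = 64 (M(S, H) = 128*(½) = 64)
M(U(t), L) - 1*4089050 = 64 - 1*4089050 = 64 - 4089050 = -4088986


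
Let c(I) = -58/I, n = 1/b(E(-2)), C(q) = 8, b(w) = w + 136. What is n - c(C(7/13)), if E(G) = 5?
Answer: 4093/564 ≈ 7.2571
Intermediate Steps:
b(w) = 136 + w
n = 1/141 (n = 1/(136 + 5) = 1/141 ≈ 0.0070922)
n - c(C(7/13)) = 1/141 - (-58)/8 = 1/141 - 1*(-29/4) = 1/141 + 29/4 = 4093/564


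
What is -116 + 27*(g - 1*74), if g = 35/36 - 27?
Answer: -11267/4 ≈ -2816.8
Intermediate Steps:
g = -937/36 (g = 35*(1/36) - 27 = 35/36 - 27 = -937/36 ≈ -26.028)
-116 + 27*(g - 1*74) = -116 + 27*(-937/36 - 1*74) = -116 + 27*(-937/36 - 74) = -116 + 27*(-3601/36) = -116 - 10803/4 = -11267/4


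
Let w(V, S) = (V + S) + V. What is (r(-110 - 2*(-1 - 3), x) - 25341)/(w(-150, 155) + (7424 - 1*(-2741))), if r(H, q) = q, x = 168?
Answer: -8391/3340 ≈ -2.5123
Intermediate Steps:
w(V, S) = S + 2*V (w(V, S) = (S + V) + V = S + 2*V)
(r(-110 - 2*(-1 - 3), x) - 25341)/(w(-150, 155) + (7424 - 1*(-2741))) = (168 - 25341)/((155 + 2*(-150)) + (7424 - 1*(-2741))) = -25173/((155 - 300) + (7424 + 2741)) = -25173/(-145 + 10165) = -25173/10020 = -25173*1/10020 = -8391/3340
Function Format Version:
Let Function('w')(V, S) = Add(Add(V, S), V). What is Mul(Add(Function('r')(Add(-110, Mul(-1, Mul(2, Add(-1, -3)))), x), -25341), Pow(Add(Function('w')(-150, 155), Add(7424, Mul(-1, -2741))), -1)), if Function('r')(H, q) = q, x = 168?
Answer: Rational(-8391, 3340) ≈ -2.5123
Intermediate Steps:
Function('w')(V, S) = Add(S, Mul(2, V)) (Function('w')(V, S) = Add(Add(S, V), V) = Add(S, Mul(2, V)))
Mul(Add(Function('r')(Add(-110, Mul(-1, Mul(2, Add(-1, -3)))), x), -25341), Pow(Add(Function('w')(-150, 155), Add(7424, Mul(-1, -2741))), -1)) = Mul(Add(168, -25341), Pow(Add(Add(155, Mul(2, -150)), Add(7424, Mul(-1, -2741))), -1)) = Mul(-25173, Pow(Add(Add(155, -300), Add(7424, 2741)), -1)) = Mul(-25173, Pow(Add(-145, 10165), -1)) = Mul(-25173, Pow(10020, -1)) = Mul(-25173, Rational(1, 10020)) = Rational(-8391, 3340)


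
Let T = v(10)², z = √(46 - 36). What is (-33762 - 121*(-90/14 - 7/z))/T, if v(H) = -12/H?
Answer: -1924075/84 + 4235*√10/72 ≈ -22720.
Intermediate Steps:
z = √10 ≈ 3.1623
T = 36/25 (T = (-12/10)² = (-12*⅒)² = (-6/5)² = 36/25 ≈ 1.4400)
(-33762 - 121*(-90/14 - 7/z))/T = (-33762 - 121*(-90/14 - 7*√10/10))/(36/25) = (-33762 - 121*(-90*1/14 - 7*√10/10))*(25/36) = (-33762 - 121*(-45/7 - 7*√10/10))*(25/36) = (-33762 + (5445/7 + 847*√10/10))*(25/36) = (-230889/7 + 847*√10/10)*(25/36) = -1924075/84 + 4235*√10/72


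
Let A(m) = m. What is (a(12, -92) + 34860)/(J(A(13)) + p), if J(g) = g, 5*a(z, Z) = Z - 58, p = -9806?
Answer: -34830/9793 ≈ -3.5566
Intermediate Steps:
a(z, Z) = -58/5 + Z/5 (a(z, Z) = (Z - 58)/5 = (-58 + Z)/5 = -58/5 + Z/5)
(a(12, -92) + 34860)/(J(A(13)) + p) = ((-58/5 + (1/5)*(-92)) + 34860)/(13 - 9806) = ((-58/5 - 92/5) + 34860)/(-9793) = (-30 + 34860)*(-1/9793) = 34830*(-1/9793) = -34830/9793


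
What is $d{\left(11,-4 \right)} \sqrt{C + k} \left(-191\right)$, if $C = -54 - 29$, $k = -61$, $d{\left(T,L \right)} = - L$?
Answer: $- 9168 i \approx - 9168.0 i$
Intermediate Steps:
$C = -83$
$d{\left(11,-4 \right)} \sqrt{C + k} \left(-191\right) = \left(-1\right) \left(-4\right) \sqrt{-83 - 61} \left(-191\right) = 4 \sqrt{-144} \left(-191\right) = 4 \cdot 12 i \left(-191\right) = 48 i \left(-191\right) = - 9168 i$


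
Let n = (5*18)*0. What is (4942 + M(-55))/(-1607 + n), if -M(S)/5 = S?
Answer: -5217/1607 ≈ -3.2464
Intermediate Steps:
M(S) = -5*S
n = 0 (n = 90*0 = 0)
(4942 + M(-55))/(-1607 + n) = (4942 - 5*(-55))/(-1607 + 0) = (4942 + 275)/(-1607) = 5217*(-1/1607) = -5217/1607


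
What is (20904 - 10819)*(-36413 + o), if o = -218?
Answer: -369423635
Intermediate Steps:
(20904 - 10819)*(-36413 + o) = (20904 - 10819)*(-36413 - 218) = 10085*(-36631) = -369423635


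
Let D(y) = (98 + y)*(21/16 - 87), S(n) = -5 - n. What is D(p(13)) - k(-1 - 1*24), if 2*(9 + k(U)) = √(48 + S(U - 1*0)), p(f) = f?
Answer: -152037/16 - √17 ≈ -9506.4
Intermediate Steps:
k(U) = -9 + √(43 - U)/2 (k(U) = -9 + √(48 + (-5 - (U - 1*0)))/2 = -9 + √(48 + (-5 - (U + 0)))/2 = -9 + √(48 + (-5 - U))/2 = -9 + √(43 - U)/2)
D(y) = -67179/8 - 1371*y/16 (D(y) = (98 + y)*(21*(1/16) - 87) = (98 + y)*(21/16 - 87) = (98 + y)*(-1371/16) = -67179/8 - 1371*y/16)
D(p(13)) - k(-1 - 1*24) = (-67179/8 - 1371/16*13) - (-9 + √(43 - (-1 - 1*24))/2) = (-67179/8 - 17823/16) - (-9 + √(43 - (-1 - 24))/2) = -152181/16 - (-9 + √(43 - 1*(-25))/2) = -152181/16 - (-9 + √(43 + 25)/2) = -152181/16 - (-9 + √68/2) = -152181/16 - (-9 + (2*√17)/2) = -152181/16 - (-9 + √17) = -152181/16 + (9 - √17) = -152037/16 - √17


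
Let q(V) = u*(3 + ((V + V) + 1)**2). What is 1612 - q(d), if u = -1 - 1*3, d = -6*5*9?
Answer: 1163708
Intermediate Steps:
d = -270 (d = -30*9 = -270)
u = -4 (u = -1 - 3 = -4)
q(V) = -12 - 4*(1 + 2*V)**2 (q(V) = -4*(3 + ((V + V) + 1)**2) = -4*(3 + (2*V + 1)**2) = -4*(3 + (1 + 2*V)**2) = -12 - 4*(1 + 2*V)**2)
1612 - q(d) = 1612 - (-16 - 16*(-270) - 16*(-270)**2) = 1612 - (-16 + 4320 - 16*72900) = 1612 - (-16 + 4320 - 1166400) = 1612 - 1*(-1162096) = 1612 + 1162096 = 1163708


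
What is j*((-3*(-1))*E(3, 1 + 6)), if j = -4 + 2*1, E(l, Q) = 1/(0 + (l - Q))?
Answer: 3/2 ≈ 1.5000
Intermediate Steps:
E(l, Q) = 1/(l - Q)
j = -2 (j = -4 + 2 = -2)
j*((-3*(-1))*E(3, 1 + 6)) = -2*(-3*(-1))/(3 - (1 + 6)) = -6/(3 - 1*7) = -6/(3 - 7) = -6/(-4) = -6*(-1)/4 = -2*(-¾) = 3/2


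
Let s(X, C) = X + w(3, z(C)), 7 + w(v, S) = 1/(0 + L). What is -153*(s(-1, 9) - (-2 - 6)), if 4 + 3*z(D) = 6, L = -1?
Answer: 153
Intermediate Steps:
z(D) = ⅔ (z(D) = -4/3 + (⅓)*6 = -4/3 + 2 = ⅔)
w(v, S) = -8 (w(v, S) = -7 + 1/(0 - 1) = -7 + 1/(-1) = -7 - 1 = -8)
s(X, C) = -8 + X (s(X, C) = X - 8 = -8 + X)
-153*(s(-1, 9) - (-2 - 6)) = -153*((-8 - 1) - (-2 - 6)) = -153*(-9 - 1*(-8)) = -153*(-9 + 8) = -153*(-1) = 153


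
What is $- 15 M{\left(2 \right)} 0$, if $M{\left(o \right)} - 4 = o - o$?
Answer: $0$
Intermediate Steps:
$M{\left(o \right)} = 4$ ($M{\left(o \right)} = 4 + \left(o - o\right) = 4 + 0 = 4$)
$- 15 M{\left(2 \right)} 0 = \left(-15\right) 4 \cdot 0 = \left(-60\right) 0 = 0$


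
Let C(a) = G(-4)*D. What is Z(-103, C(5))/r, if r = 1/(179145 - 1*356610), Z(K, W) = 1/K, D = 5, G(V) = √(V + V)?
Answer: 177465/103 ≈ 1723.0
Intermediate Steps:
G(V) = √2*√V (G(V) = √(2*V) = √2*√V)
C(a) = 10*I*√2 (C(a) = (√2*√(-4))*5 = (√2*(2*I))*5 = (2*I*√2)*5 = 10*I*√2)
r = -1/177465 (r = 1/(179145 - 356610) = 1/(-177465) = -1/177465 ≈ -5.6349e-6)
Z(-103, C(5))/r = 1/((-103)*(-1/177465)) = -1/103*(-177465) = 177465/103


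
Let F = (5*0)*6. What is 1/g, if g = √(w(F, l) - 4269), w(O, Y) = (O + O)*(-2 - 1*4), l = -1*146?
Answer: -I*√4269/4269 ≈ -0.015305*I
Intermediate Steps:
l = -146
F = 0 (F = 0*6 = 0)
w(O, Y) = -12*O (w(O, Y) = (2*O)*(-2 - 4) = (2*O)*(-6) = -12*O)
g = I*√4269 (g = √(-12*0 - 4269) = √(0 - 4269) = √(-4269) = I*√4269 ≈ 65.338*I)
1/g = 1/(I*√4269) = -I*√4269/4269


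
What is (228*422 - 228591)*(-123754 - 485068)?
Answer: 80592812250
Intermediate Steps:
(228*422 - 228591)*(-123754 - 485068) = (96216 - 228591)*(-608822) = -132375*(-608822) = 80592812250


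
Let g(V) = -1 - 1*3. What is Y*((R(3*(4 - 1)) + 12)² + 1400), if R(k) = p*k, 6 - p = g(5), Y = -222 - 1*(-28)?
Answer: -2289976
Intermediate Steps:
Y = -194 (Y = -222 + 28 = -194)
g(V) = -4 (g(V) = -1 - 3 = -4)
p = 10 (p = 6 - 1*(-4) = 6 + 4 = 10)
R(k) = 10*k
Y*((R(3*(4 - 1)) + 12)² + 1400) = -194*((10*(3*(4 - 1)) + 12)² + 1400) = -194*((10*(3*3) + 12)² + 1400) = -194*((10*9 + 12)² + 1400) = -194*((90 + 12)² + 1400) = -194*(102² + 1400) = -194*(10404 + 1400) = -194*11804 = -2289976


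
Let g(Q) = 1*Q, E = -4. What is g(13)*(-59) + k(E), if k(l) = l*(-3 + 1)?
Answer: -759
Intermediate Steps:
g(Q) = Q
k(l) = -2*l (k(l) = l*(-2) = -2*l)
g(13)*(-59) + k(E) = 13*(-59) - 2*(-4) = -767 + 8 = -759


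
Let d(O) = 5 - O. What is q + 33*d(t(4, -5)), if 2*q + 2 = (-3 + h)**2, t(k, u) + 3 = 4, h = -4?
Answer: 311/2 ≈ 155.50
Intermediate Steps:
t(k, u) = 1 (t(k, u) = -3 + 4 = 1)
q = 47/2 (q = -1 + (-3 - 4)**2/2 = -1 + (1/2)*(-7)**2 = -1 + (1/2)*49 = -1 + 49/2 = 47/2 ≈ 23.500)
q + 33*d(t(4, -5)) = 47/2 + 33*(5 - 1*1) = 47/2 + 33*(5 - 1) = 47/2 + 33*4 = 47/2 + 132 = 311/2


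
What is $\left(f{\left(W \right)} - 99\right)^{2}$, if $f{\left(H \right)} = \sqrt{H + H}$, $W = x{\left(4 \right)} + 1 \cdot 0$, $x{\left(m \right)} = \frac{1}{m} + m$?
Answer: $\frac{\left(198 - \sqrt{34}\right)^{2}}{4} \approx 9232.2$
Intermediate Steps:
$x{\left(m \right)} = m + \frac{1}{m}$
$W = \frac{17}{4}$ ($W = \left(4 + \frac{1}{4}\right) + 1 \cdot 0 = \left(4 + \frac{1}{4}\right) + 0 = \frac{17}{4} + 0 = \frac{17}{4} \approx 4.25$)
$f{\left(H \right)} = \sqrt{2} \sqrt{H}$ ($f{\left(H \right)} = \sqrt{2 H} = \sqrt{2} \sqrt{H}$)
$\left(f{\left(W \right)} - 99\right)^{2} = \left(\sqrt{2} \sqrt{\frac{17}{4}} - 99\right)^{2} = \left(\sqrt{2} \frac{\sqrt{17}}{2} - 99\right)^{2} = \left(\frac{\sqrt{34}}{2} - 99\right)^{2} = \left(-99 + \frac{\sqrt{34}}{2}\right)^{2}$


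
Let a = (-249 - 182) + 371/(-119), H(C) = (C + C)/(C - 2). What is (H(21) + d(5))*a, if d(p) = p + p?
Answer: -1712160/323 ≈ -5300.8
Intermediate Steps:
d(p) = 2*p
H(C) = 2*C/(-2 + C) (H(C) = (2*C)/(-2 + C) = 2*C/(-2 + C))
a = -7380/17 (a = -431 + 371*(-1/119) = -431 - 53/17 = -7380/17 ≈ -434.12)
(H(21) + d(5))*a = (2*21/(-2 + 21) + 2*5)*(-7380/17) = (2*21/19 + 10)*(-7380/17) = (2*21*(1/19) + 10)*(-7380/17) = (42/19 + 10)*(-7380/17) = (232/19)*(-7380/17) = -1712160/323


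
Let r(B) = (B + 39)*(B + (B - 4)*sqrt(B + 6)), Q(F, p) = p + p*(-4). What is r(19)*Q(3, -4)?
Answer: 65424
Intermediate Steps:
Q(F, p) = -3*p (Q(F, p) = p - 4*p = -3*p)
r(B) = (39 + B)*(B + sqrt(6 + B)*(-4 + B)) (r(B) = (39 + B)*(B + (-4 + B)*sqrt(6 + B)) = (39 + B)*(B + sqrt(6 + B)*(-4 + B)))
r(19)*Q(3, -4) = (19**2 - 156*sqrt(6 + 19) + 39*19 + 19**2*sqrt(6 + 19) + 35*19*sqrt(6 + 19))*(-3*(-4)) = (361 - 156*sqrt(25) + 741 + 361*sqrt(25) + 35*19*sqrt(25))*12 = (361 - 156*5 + 741 + 361*5 + 35*19*5)*12 = (361 - 780 + 741 + 1805 + 3325)*12 = 5452*12 = 65424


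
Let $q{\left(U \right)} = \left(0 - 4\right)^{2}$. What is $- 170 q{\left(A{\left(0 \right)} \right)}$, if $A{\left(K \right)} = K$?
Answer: $-2720$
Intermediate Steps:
$q{\left(U \right)} = 16$ ($q{\left(U \right)} = \left(-4\right)^{2} = 16$)
$- 170 q{\left(A{\left(0 \right)} \right)} = \left(-170\right) 16 = -2720$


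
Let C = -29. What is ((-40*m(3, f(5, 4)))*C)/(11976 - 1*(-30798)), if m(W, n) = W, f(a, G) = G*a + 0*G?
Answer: 580/7129 ≈ 0.081358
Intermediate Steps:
f(a, G) = G*a (f(a, G) = G*a + 0 = G*a)
((-40*m(3, f(5, 4)))*C)/(11976 - 1*(-30798)) = (-40*3*(-29))/(11976 - 1*(-30798)) = (-120*(-29))/(11976 + 30798) = 3480/42774 = 3480*(1/42774) = 580/7129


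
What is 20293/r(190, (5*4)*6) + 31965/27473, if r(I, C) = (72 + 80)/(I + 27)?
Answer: 120984439493/4175896 ≈ 28972.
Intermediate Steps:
r(I, C) = 152/(27 + I)
20293/r(190, (5*4)*6) + 31965/27473 = 20293/((152/(27 + 190))) + 31965/27473 = 20293/((152/217)) + 31965*(1/27473) = 20293/((152*(1/217))) + 31965/27473 = 20293/(152/217) + 31965/27473 = 20293*(217/152) + 31965/27473 = 4403581/152 + 31965/27473 = 120984439493/4175896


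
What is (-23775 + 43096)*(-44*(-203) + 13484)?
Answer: 433099536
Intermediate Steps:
(-23775 + 43096)*(-44*(-203) + 13484) = 19321*(8932 + 13484) = 19321*22416 = 433099536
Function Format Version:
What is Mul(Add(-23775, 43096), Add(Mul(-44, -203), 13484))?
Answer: 433099536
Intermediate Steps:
Mul(Add(-23775, 43096), Add(Mul(-44, -203), 13484)) = Mul(19321, Add(8932, 13484)) = Mul(19321, 22416) = 433099536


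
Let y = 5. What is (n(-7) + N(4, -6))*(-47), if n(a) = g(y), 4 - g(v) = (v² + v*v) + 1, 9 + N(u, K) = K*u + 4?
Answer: 3572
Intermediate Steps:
N(u, K) = -5 + K*u (N(u, K) = -9 + (K*u + 4) = -9 + (4 + K*u) = -5 + K*u)
g(v) = 3 - 2*v² (g(v) = 4 - ((v² + v*v) + 1) = 4 - ((v² + v²) + 1) = 4 - (2*v² + 1) = 4 - (1 + 2*v²) = 4 + (-1 - 2*v²) = 3 - 2*v²)
n(a) = -47 (n(a) = 3 - 2*5² = 3 - 2*25 = 3 - 50 = -47)
(n(-7) + N(4, -6))*(-47) = (-47 + (-5 - 6*4))*(-47) = (-47 + (-5 - 24))*(-47) = (-47 - 29)*(-47) = -76*(-47) = 3572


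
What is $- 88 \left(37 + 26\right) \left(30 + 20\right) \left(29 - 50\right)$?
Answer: $5821200$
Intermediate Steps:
$- 88 \left(37 + 26\right) \left(30 + 20\right) \left(29 - 50\right) = \left(-88\right) 63 \cdot 50 \left(-21\right) = \left(-5544\right) \left(-1050\right) = 5821200$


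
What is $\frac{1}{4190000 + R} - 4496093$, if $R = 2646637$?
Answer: $- \frac{30738155759240}{6836637} \approx -4.4961 \cdot 10^{6}$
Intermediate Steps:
$\frac{1}{4190000 + R} - 4496093 = \frac{1}{4190000 + 2646637} - 4496093 = \frac{1}{6836637} - 4496093 = - \frac{30738155759240}{6836637}$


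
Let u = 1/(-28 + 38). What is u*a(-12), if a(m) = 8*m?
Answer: -48/5 ≈ -9.6000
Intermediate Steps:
u = 1/10 ≈ 0.10000
u*a(-12) = (8*(-12))/10 = (1/10)*(-96) = -48/5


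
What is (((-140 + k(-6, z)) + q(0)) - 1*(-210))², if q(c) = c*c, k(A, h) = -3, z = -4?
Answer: 4489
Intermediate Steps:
q(c) = c²
(((-140 + k(-6, z)) + q(0)) - 1*(-210))² = (((-140 - 3) + 0²) - 1*(-210))² = ((-143 + 0) + 210)² = (-143 + 210)² = 67² = 4489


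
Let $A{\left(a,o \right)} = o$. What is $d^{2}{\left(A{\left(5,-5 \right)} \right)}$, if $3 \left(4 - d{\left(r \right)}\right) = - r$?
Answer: $\frac{49}{9} \approx 5.4444$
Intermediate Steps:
$d{\left(r \right)} = 4 + \frac{r}{3}$ ($d{\left(r \right)} = 4 - \frac{\left(-1\right) r}{3} = 4 + \frac{r}{3}$)
$d^{2}{\left(A{\left(5,-5 \right)} \right)} = \left(4 + \frac{1}{3} \left(-5\right)\right)^{2} = \left(4 - \frac{5}{3}\right)^{2} = \left(\frac{7}{3}\right)^{2} = \frac{49}{9}$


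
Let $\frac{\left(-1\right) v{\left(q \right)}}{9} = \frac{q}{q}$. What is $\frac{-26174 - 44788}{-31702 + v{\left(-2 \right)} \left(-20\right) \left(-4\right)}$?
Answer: $\frac{35481}{16211} \approx 2.1887$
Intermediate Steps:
$v{\left(q \right)} = -9$ ($v{\left(q \right)} = - 9 \frac{q}{q} = \left(-9\right) 1 = -9$)
$\frac{-26174 - 44788}{-31702 + v{\left(-2 \right)} \left(-20\right) \left(-4\right)} = \frac{-26174 - 44788}{-31702 + \left(-9\right) \left(-20\right) \left(-4\right)} = - \frac{70962}{-31702 + 180 \left(-4\right)} = - \frac{70962}{-31702 - 720} = - \frac{70962}{-32422} = \left(-70962\right) \left(- \frac{1}{32422}\right) = \frac{35481}{16211}$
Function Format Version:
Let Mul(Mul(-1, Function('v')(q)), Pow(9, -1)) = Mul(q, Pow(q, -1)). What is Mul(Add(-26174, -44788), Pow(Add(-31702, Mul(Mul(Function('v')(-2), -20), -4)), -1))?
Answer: Rational(35481, 16211) ≈ 2.1887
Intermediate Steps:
Function('v')(q) = -9 (Function('v')(q) = Mul(-9, Mul(q, Pow(q, -1))) = Mul(-9, 1) = -9)
Mul(Add(-26174, -44788), Pow(Add(-31702, Mul(Mul(Function('v')(-2), -20), -4)), -1)) = Mul(Add(-26174, -44788), Pow(Add(-31702, Mul(Mul(-9, -20), -4)), -1)) = Mul(-70962, Pow(Add(-31702, Mul(180, -4)), -1)) = Mul(-70962, Pow(Add(-31702, -720), -1)) = Mul(-70962, Pow(-32422, -1)) = Mul(-70962, Rational(-1, 32422)) = Rational(35481, 16211)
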